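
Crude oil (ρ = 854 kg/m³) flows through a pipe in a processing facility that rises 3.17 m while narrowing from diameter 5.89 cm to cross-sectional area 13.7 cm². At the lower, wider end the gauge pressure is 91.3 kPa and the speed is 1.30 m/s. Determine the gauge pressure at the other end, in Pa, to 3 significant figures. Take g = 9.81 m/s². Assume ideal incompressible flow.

P₂ ≈ 62600 Pa

By continuity, v₂ = v₁·A₁/A₂ = 1.30·(27.2/13.7) = 2.59 m/s.
Energy conservation along the streamline gives P₂ = P₁ − ½ρ(v₂² − v₁²) − ρg(h₂ − h₁).
P₂ = 91300 + ½·854·(1.30² − 2.59²) − 854·9.81·(+3.17) = 91300 + (-2130) − (26600) = 62600 Pa.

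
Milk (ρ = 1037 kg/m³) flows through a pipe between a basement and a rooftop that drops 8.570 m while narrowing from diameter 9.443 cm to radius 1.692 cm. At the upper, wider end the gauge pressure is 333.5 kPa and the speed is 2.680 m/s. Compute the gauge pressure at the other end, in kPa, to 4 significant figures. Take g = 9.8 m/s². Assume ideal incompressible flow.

P₂ ≈ 198.5 kPa

Mass conservation (A₁v₁ = A₂v₂) gives v₂ = 2.680 × 70.03/8.994 = 20.87 m/s.
Bernoulli: P₁ + ½ρv₁² + ρg h₁ = P₂ + ½ρv₂² + ρg h₂, so P₂ = P₁ + ½ρ(v₁² − v₂²) − ρg(h₂ − h₁).
P₂ = 333500 + ½·1037·(2.680² − 20.87²) − 1037·9.8·(−8.570) = 333500 + (-222100) − (-87090) = 198500 Pa.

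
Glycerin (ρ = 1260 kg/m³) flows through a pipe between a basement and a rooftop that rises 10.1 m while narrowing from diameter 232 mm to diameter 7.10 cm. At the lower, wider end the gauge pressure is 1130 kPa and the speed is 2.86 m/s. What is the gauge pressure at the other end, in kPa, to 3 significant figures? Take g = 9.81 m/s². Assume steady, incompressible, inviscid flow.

P₂ ≈ 423 kPa

Continuity gives A₁v₁ = A₂v₂, so v₂ = (423 cm²)/(39.6 cm²) × 2.86 m/s = 30.5 m/s.
Applying Bernoulli between the two ends and solving for P₂: P₂ = P₁ + ½ρ(v₁² − v₂²) − ρgΔh.
P₂ = 1130000 + ½·1260·(2.86² − 30.5²) − 1260·9.81·(+10.1) = 1130000 + (-582000) − (125000) = 423000 Pa.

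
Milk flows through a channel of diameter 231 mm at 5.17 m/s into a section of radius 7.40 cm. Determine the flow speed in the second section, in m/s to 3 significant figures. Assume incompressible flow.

Mass conservation (A₁v₁ = A₂v₂) gives v₂ = 5.17 × 419/172 = 12.6 m/s.

v₂ = 12.6 m/s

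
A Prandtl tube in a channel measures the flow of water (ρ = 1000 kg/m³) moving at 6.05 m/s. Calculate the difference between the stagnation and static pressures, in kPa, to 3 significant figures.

ΔP ≈ 18.3 kPa

The dynamic pressure equals the rise in static pressure at the stagnation point: ΔP = ½ρv².
ΔP = ½·1000·6.05² = 18300 Pa.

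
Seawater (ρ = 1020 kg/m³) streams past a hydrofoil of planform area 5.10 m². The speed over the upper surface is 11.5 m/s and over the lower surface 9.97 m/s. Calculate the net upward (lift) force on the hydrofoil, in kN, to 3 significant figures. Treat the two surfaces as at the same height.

F ≈ 85.4 kN

From P + ½ρv² = const at equal height, P_low − P_up = ½ρ(v_up² − v_low²).
ΔP = ½·1020·(11.5² − 9.97²) = 16800 Pa.
Lift = ΔP · A = 16800 × 5.10 = 85400 N.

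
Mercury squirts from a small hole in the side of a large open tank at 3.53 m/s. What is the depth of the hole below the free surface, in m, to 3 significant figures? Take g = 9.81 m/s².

h = 0.635 m

For a small hole in a large open tank, ½v² = gh, giving h = v²/(2g).
h = 3.53²/(2·9.81) = 12.5/19.62 = 0.635 m.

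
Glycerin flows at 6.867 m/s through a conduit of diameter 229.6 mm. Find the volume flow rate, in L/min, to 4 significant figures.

Q = A·v = 0.04140 m² × 6.867 m/s = 0.2843 m³/s.
Converting: 0.2843 m³/s × 60000 = 17060 L/min.

Q ≈ 17060 L/min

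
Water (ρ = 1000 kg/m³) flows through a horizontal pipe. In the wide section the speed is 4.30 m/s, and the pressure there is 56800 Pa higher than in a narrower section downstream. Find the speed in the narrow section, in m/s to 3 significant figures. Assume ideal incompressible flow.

With h₁ = h₂, rearranging Bernoulli gives v₂ = √(v₁² + 2ΔP/ρ).
v₂ = √(4.30² + 2·56800/1000) = √(18.5 + 114) = 11.5 m/s.

v₂ ≈ 11.5 m/s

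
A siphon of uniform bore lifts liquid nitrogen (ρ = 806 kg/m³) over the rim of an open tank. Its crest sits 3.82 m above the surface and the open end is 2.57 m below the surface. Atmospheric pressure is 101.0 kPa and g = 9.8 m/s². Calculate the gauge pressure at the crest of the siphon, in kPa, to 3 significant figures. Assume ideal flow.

P_gauge ≈ -50.5 kPa

From the surface to the outlet (both open to atmosphere, surface at rest): v = √(2g·h_out) = √(2·9.8·2.57) = 7.10 m/s.
Continuity keeps v the same throughout the tube; from surface to crest, P_atm + 0 = P_top + ½ρv² + ρg·h_top.
P_top = 101000 − ½·806·7.10² − 806·9.8·3.82 = 50500 Pa. So P_gauge = P_top − P_atm = -50500 Pa.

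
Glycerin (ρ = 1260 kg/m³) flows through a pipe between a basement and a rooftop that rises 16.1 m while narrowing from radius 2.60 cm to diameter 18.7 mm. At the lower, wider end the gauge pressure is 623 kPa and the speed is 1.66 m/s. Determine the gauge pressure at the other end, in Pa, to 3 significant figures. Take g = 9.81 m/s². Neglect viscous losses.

P₂ ≈ 322000 Pa

The volume flow rate is constant, so v₂ = (A₁/A₂)v₁ = (21.2/2.75)·1.66 = 12.8 m/s.
Applying Bernoulli between the two ends and solving for P₂: P₂ = P₁ + ½ρ(v₁² − v₂²) − ρgΔh.
P₂ = 623000 + ½·1260·(1.66² − 12.8²) − 1260·9.81·(+16.1) = 623000 + (-102000) − (199000) = 322000 Pa.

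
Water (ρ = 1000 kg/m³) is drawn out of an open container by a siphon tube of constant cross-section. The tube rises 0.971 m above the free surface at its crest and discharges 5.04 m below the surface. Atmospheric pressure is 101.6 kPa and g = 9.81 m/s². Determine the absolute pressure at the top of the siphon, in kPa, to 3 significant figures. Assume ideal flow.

P_top ≈ 42.6 kPa

From the surface to the outlet (both open to atmosphere, surface at rest): v = √(2g·h_out) = √(2·9.81·5.04) = 9.94 m/s.
The bore is uniform, so the speed at the crest is the same v. Bernoulli surface→crest: P_atm = P_top + ½ρv² + ρg·h_top.
P_top = 101600 − ½·1000·9.94² − 1000·9.81·0.971 = 42600 Pa.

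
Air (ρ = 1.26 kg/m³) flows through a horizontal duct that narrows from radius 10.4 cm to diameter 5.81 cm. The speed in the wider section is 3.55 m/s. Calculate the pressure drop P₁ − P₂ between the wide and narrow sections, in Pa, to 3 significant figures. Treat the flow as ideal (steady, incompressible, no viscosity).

ΔP ≈ 1300 Pa

Mass conservation (A₁v₁ = A₂v₂) gives v₂ = 3.55 × 340/26.5 = 45.5 m/s.
With no height change, Bernoulli's equation is P₁ + ½ρv₁² = P₂ + ½ρv₂².
P₁ − P₂ = ½·1.26·(45.5² − 3.55²) = ½·1.26·2060 = 1300 Pa.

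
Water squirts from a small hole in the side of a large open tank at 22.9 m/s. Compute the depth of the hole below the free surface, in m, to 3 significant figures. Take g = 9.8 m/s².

26.8 m

For a small hole in a large open tank, ½v² = gh, giving h = v²/(2g).
h = 22.9²/(2·9.8) = 524/19.60 = 26.8 m.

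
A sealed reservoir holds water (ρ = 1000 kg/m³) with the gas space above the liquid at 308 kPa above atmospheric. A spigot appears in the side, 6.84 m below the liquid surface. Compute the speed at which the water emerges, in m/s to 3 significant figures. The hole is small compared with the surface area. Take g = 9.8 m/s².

Take point 1 at the surface (v₁ ≈ 0) and point 2 at the hole (at atmospheric pressure). Bernoulli: P₁ + ρg h = P_atm + ½ρv₂².
With P₁ − P_atm = 308000 Pa, v₂ = √(2gh + 2ΔP/ρ) = √(2·9.8·6.84 + 2·308000/1000) = 27.4 m/s.

v ≈ 27.4 m/s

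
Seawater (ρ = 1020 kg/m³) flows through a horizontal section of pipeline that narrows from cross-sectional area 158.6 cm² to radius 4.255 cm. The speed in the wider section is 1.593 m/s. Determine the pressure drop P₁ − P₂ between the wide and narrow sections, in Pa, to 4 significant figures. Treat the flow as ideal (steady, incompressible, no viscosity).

Continuity gives A₁v₁ = A₂v₂, so v₂ = (158.6 cm²)/(56.88 cm²) × 1.593 m/s = 4.442 m/s.
The pipe is horizontal, so Bernoulli reduces to P₁ + ½ρv₁² = P₂ + ½ρv₂².
P₁ − P₂ = ½·1020·(4.442² − 1.593²) = ½·1020·17.19 = 8768 Pa.

ΔP = 8768 Pa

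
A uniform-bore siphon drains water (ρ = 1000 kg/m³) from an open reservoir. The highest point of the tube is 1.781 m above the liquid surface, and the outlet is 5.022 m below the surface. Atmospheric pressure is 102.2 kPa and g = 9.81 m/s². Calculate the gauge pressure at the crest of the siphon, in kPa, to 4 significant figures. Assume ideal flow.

From the surface to the outlet (both open to atmosphere, surface at rest): v = √(2g·h_out) = √(2·9.81·5.022) = 9.926 m/s.
The bore is uniform, so the speed at the crest is the same v. Bernoulli surface→crest: P_atm = P_top + ½ρv² + ρg·h_top.
P_top = 102200 − ½·1000·9.926² − 1000·9.81·1.781 = 35460 Pa. So P_gauge = P_top − P_atm = -66740 Pa.

P_gauge ≈ -66.74 kPa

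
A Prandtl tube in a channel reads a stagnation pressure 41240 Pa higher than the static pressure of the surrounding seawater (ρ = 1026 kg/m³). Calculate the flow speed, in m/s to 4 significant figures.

v ≈ 8.966 m/s

The dynamic pressure equals the rise in static pressure at the stagnation point: ΔP = ½ρv².
v = √(2ΔP/ρ) = √(2·41240/1026) = 8.966 m/s.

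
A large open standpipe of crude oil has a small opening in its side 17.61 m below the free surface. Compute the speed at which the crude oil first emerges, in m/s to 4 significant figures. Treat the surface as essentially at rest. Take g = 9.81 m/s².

v = 18.59 m/s

The surface is effectively still and both ends are open, so ½v² = gh and v = √(2·9.81·17.61) = 18.59 m/s.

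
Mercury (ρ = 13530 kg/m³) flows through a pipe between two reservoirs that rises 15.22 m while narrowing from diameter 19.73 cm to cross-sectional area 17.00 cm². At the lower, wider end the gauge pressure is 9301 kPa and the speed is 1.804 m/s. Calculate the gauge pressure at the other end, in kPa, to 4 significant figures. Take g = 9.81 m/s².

P₂ ≈ 182.0 kPa

Continuity gives A₁v₁ = A₂v₂, so v₂ = (305.7 cm²)/(17.00 cm²) × 1.804 m/s = 32.44 m/s.
Bernoulli: P₁ + ½ρv₁² + ρg h₁ = P₂ + ½ρv₂² + ρg h₂, so P₂ = P₁ + ½ρ(v₁² − v₂²) − ρg(h₂ − h₁).
P₂ = 9301000 + ½·13530·(1.804² − 32.44²) − 13530·9.81·(+15.22) = 9301000 + (-7099000) − (2020000) = 182000 Pa.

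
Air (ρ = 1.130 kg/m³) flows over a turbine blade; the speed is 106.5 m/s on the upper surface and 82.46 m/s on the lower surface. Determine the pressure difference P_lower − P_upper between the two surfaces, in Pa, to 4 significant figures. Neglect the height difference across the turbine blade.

The pressure is lower where the speed is higher: ΔP = ½ρ(v_up² − v_low²).
ΔP = ½·1.130·(106.5² − 82.46²) = 2567 Pa.

ΔP = 2567 Pa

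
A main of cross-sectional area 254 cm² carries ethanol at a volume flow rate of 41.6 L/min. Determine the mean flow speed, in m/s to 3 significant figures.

0.0273 m/s

Q = 41.6 L/min = 0.000693 m³/s.
v = Q/A = 0.000693 / 0.0254 = 0.0273 m/s.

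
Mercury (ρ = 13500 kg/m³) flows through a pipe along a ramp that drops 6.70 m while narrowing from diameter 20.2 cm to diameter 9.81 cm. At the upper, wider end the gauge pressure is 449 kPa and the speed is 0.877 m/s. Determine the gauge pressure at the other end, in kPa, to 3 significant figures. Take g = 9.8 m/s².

P₂ ≈ 1250 kPa

Continuity gives A₁v₁ = A₂v₂, so v₂ = (320 cm²)/(75.6 cm²) × 0.877 m/s = 3.72 m/s.
Bernoulli: P₁ + ½ρv₁² + ρg h₁ = P₂ + ½ρv₂² + ρg h₂, so P₂ = P₁ + ½ρ(v₁² − v₂²) − ρg(h₂ − h₁).
P₂ = 449000 + ½·13500·(0.877² − 3.72²) − 13500·9.8·(−6.70) = 449000 + (-88100) − (-886000) = 1250000 Pa.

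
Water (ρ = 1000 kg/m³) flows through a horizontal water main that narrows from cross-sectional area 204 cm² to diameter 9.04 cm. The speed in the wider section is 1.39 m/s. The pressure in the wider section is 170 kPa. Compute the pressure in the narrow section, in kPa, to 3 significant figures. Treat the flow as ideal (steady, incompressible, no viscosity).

By continuity, v₂ = v₁·A₁/A₂ = 1.39·(204/64.2) = 4.42 m/s.
Bernoulli (h₁ = h₂): P₁ − P₂ = ½ρ(v₂² − v₁²).
P₂ = P₁ − ½ρ(v₂² − v₁²) = 170000 − ½·1000·(4.42² − 1.39²) = 170000 − 8790 = 161000 Pa.

P₂ ≈ 161 kPa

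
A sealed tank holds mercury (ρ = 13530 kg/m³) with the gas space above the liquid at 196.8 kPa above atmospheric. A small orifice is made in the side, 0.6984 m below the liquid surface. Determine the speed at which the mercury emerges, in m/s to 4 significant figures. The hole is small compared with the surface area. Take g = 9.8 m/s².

v ≈ 6.541 m/s

Take point 1 at the surface (v₁ ≈ 0) and point 2 at the hole (at atmospheric pressure). Bernoulli: P₁ + ρg h = P_atm + ½ρv₂².
With P₁ − P_atm = 196800 Pa, v₂ = √(2gh + 2ΔP/ρ) = √(2·9.8·0.6984 + 2·196800/13530) = 6.541 m/s.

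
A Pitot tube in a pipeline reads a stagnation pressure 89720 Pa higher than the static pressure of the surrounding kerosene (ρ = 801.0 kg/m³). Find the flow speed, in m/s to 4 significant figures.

v = 14.97 m/s

At the stagnation point the flow is brought to rest, so Bernoulli gives P_stag − P_static = ½ρv².
v = √(2ΔP/ρ) = √(2·89720/801.0) = 14.97 m/s.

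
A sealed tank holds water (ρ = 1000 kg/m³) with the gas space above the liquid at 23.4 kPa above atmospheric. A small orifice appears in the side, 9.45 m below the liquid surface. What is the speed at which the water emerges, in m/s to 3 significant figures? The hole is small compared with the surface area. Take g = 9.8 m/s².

v ≈ 15.2 m/s

Take point 1 at the surface (v₁ ≈ 0) and point 2 at the hole (at atmospheric pressure). Bernoulli: P₁ + ρg h = P_atm + ½ρv₂².
With P₁ − P_atm = 23400 Pa, v₂ = √(2gh + 2ΔP/ρ) = √(2·9.8·9.45 + 2·23400/1000) = 15.2 m/s.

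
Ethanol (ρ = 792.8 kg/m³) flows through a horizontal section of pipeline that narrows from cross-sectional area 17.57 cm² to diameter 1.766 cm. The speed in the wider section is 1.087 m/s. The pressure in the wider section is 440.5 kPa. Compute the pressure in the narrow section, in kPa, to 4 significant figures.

By continuity, v₂ = v₁·A₁/A₂ = 1.087·(17.57/2.449) = 7.797 m/s.
Bernoulli (h₁ = h₂): P₁ − P₂ = ½ρ(v₂² − v₁²).
P₂ = P₁ − ½ρ(v₂² − v₁²) = 440500 − ½·792.8·(7.797² − 1.087²) = 440500 − 23630 = 416900 Pa.

P₂ = 416.9 kPa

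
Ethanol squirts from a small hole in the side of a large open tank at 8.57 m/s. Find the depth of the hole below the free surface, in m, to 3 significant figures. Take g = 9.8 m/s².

Inverting v = √(2gh) gives h = v² / 2g.
h = 8.57²/(2·9.8) = 73.4/19.60 = 3.75 m.

3.75 m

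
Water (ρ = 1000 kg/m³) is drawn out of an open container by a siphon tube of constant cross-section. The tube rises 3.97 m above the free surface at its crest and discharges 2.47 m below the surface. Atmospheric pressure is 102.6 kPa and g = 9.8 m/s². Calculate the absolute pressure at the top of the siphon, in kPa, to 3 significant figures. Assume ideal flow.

Bernoulli surface→outlet gives ½v² = g·h_out, so v = √(2·9.8·2.47) = 6.96 m/s.
The bore is uniform, so the speed at the crest is the same v. Bernoulli surface→crest: P_atm = P_top + ½ρv² + ρg·h_top.
P_top = 102600 − ½·1000·6.96² − 1000·9.8·3.97 = 39500 Pa.

39.5 kPa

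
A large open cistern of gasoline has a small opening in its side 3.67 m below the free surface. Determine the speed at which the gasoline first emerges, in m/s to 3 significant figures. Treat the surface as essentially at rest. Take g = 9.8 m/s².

v ≈ 8.48 m/s

Torricelli's result v = √(2gh) gives v = √(2·9.8·3.67) = 8.48 m/s.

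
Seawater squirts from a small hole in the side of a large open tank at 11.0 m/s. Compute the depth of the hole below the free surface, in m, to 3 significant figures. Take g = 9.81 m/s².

h ≈ 6.17 m

Torricelli: v = √(2gh), so h = v²/(2g).
h = 11.0²/(2·9.81) = 121/19.62 = 6.17 m.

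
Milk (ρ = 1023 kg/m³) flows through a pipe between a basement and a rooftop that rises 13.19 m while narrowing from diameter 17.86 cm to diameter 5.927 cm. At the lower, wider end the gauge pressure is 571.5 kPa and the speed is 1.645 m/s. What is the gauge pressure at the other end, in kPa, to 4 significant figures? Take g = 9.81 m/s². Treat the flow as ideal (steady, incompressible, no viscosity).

The volume flow rate is constant, so v₂ = (A₁/A₂)v₁ = (250.5/27.59)·1.645 = 14.94 m/s.
Energy conservation along the streamline gives P₂ = P₁ − ½ρ(v₂² − v₁²) − ρg(h₂ − h₁).
P₂ = 571500 + ½·1023·(1.645² − 14.94²) − 1023·9.81·(+13.19) = 571500 + (-112700) − (132400) = 326400 Pa.

326.4 kPa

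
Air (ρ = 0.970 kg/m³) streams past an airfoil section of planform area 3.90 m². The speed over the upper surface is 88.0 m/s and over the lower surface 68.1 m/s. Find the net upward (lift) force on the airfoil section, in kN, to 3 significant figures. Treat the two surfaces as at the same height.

With equal heights on the two surfaces, Bernoulli gives P_lower − P_upper = ½ρ(v_upper² − v_lower²).
ΔP = ½·0.970·(88.0² − 68.1²) = 1510 Pa.
Lift = ΔP · A = 1510 × 3.90 = 5880 N.

5.88 kN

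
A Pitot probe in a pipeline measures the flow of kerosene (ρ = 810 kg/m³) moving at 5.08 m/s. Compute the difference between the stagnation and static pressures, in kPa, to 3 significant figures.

10.5 kPa

Bernoulli between the free stream and the stagnation point: ½ρv² = P_stag − P_static.
ΔP = ½·810·5.08² = 10500 Pa.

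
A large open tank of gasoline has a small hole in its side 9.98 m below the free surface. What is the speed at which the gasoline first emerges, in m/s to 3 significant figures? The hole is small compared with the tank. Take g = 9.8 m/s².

Bernoulli from surface to hole (P equal, v_surface ≈ 0): v = √(2gh) = √(2×9.8×9.98) = 14.0 m/s.

v ≈ 14.0 m/s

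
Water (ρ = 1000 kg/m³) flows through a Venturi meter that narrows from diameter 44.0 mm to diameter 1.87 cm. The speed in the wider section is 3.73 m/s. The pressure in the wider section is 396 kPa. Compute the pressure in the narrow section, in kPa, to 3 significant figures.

Mass conservation (A₁v₁ = A₂v₂) gives v₂ = 3.73 × 15.2/2.75 = 20.7 m/s.
With no height change, Bernoulli's equation is P₁ + ½ρv₁² = P₂ + ½ρv₂².
P₂ = P₁ − ½ρ(v₂² − v₁²) = 396000 − ½·1000·(20.7² − 3.73²) = 396000 − 206000 = 190000 Pa.

190 kPa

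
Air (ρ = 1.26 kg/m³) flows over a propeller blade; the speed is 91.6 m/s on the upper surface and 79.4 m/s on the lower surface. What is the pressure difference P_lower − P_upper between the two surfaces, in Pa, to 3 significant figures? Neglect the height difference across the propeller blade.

The pressure is lower where the speed is higher: ΔP = ½ρ(v_up² − v_low²).
ΔP = ½·1.26·(91.6² − 79.4²) = 1310 Pa.

ΔP ≈ 1310 Pa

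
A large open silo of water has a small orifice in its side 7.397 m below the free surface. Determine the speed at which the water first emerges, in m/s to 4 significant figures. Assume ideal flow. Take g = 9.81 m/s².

Bernoulli from surface to hole (P equal, v_surface ≈ 0): v = √(2gh) = √(2×9.81×7.397) = 12.05 m/s.

v ≈ 12.05 m/s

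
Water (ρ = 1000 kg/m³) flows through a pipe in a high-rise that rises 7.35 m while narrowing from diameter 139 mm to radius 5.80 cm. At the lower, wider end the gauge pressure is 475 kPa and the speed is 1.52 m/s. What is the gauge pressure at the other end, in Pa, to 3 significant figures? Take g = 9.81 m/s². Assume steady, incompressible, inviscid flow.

The volume flow rate is constant, so v₂ = (A₁/A₂)v₁ = (152/106)·1.52 = 2.18 m/s.
Energy conservation along the streamline gives P₂ = P₁ − ½ρ(v₂² − v₁²) − ρg(h₂ − h₁).
P₂ = 475000 + ½·1000·(1.52² − 2.18²) − 1000·9.81·(+7.35) = 475000 + (-1230) − (72100) = 402000 Pa.

402000 Pa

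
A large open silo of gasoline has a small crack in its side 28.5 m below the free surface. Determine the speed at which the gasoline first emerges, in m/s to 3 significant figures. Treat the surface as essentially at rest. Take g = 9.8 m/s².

v = 23.6 m/s

Torricelli's result v = √(2gh) gives v = √(2·9.8·28.5) = 23.6 m/s.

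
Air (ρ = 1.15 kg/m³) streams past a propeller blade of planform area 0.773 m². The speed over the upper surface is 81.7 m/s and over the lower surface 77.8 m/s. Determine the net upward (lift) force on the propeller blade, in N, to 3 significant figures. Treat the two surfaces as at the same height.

F = 276 N

From P + ½ρv² = const at equal height, P_low − P_up = ½ρ(v_up² − v_low²).
ΔP = ½·1.15·(81.7² − 77.8²) = 358 Pa.
Lift = ΔP · A = 358 × 0.773 = 276 N.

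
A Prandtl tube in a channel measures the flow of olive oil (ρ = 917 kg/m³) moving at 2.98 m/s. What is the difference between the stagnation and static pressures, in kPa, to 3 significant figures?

The dynamic pressure equals the rise in static pressure at the stagnation point: ΔP = ½ρv².
ΔP = ½·917·2.98² = 4070 Pa.

ΔP ≈ 4.07 kPa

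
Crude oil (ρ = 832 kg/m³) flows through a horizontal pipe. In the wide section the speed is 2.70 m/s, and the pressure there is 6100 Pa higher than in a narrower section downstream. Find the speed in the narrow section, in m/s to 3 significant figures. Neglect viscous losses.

Horizontal Bernoulli: P₁ + ½ρv₁² = P₂ + ½ρv₂², so v₂² = v₁² + 2(P₁ − P₂)/ρ.
v₂ = √(2.70² + 2·6100/832) = √(7.29 + 14.7) = 4.69 m/s.

v₂ ≈ 4.69 m/s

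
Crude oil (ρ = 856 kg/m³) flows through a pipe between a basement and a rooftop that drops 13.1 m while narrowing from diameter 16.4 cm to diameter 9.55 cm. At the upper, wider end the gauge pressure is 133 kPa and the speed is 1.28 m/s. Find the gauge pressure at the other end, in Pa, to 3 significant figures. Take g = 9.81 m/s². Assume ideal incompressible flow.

The volume flow rate is constant, so v₂ = (A₁/A₂)v₁ = (211/71.6)·1.28 = 3.77 m/s.
Applying Bernoulli between the two ends and solving for P₂: P₂ = P₁ + ½ρ(v₁² − v₂²) − ρgΔh.
P₂ = 133000 + ½·856·(1.28² − 3.77²) − 856·9.81·(−13.1) = 133000 + (-5400) − (-110000) = 238000 Pa.

238000 Pa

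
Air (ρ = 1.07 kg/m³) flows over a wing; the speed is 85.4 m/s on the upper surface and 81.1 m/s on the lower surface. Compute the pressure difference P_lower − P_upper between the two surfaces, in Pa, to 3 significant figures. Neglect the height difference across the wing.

The pressure is lower where the speed is higher: ΔP = ½ρ(v_up² − v_low²).
ΔP = ½·1.07·(85.4² − 81.1²) = 383 Pa.

ΔP ≈ 383 Pa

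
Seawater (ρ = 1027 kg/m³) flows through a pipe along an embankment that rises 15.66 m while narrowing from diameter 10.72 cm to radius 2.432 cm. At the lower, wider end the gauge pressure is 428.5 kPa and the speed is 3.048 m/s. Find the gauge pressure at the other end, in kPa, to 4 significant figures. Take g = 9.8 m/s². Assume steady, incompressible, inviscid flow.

163.1 kPa

Continuity gives A₁v₁ = A₂v₂, so v₂ = (90.26 cm²)/(18.58 cm²) × 3.048 m/s = 14.81 m/s.
Bernoulli: P₁ + ½ρv₁² + ρg h₁ = P₂ + ½ρv₂² + ρg h₂, so P₂ = P₁ + ½ρ(v₁² − v₂²) − ρg(h₂ − h₁).
P₂ = 428500 + ½·1027·(3.048² − 14.81²) − 1027·9.8·(+15.66) = 428500 + (-107800) − (157600) = 163100 Pa.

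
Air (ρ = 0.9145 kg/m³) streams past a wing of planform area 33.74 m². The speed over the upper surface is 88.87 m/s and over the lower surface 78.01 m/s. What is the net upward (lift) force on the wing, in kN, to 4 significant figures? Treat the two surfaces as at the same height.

F = 27.96 kN

From P + ½ρv² = const at equal height, P_low − P_up = ½ρ(v_up² − v_low²).
ΔP = ½·0.9145·(88.87² − 78.01²) = 828.7 Pa.
Lift = ΔP · A = 828.7 × 33.74 = 27960 N.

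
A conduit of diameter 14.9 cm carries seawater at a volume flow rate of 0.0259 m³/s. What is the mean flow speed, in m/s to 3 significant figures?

v ≈ 1.49 m/s

Q = 0.0259 m³/s = 0.0259 m³/s.
v = Q/A = 0.0259 / 0.0174 = 1.49 m/s.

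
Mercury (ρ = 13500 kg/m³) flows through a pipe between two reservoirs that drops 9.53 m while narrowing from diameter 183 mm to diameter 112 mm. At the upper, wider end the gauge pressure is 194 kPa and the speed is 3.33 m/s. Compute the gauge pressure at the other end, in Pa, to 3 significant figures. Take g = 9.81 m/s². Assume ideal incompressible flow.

By continuity, v₂ = v₁·A₁/A₂ = 3.33·(263/98.5) = 8.89 m/s.
Applying Bernoulli between the two ends and solving for P₂: P₂ = P₁ + ½ρ(v₁² − v₂²) − ρgΔh.
P₂ = 194000 + ½·13500·(3.33² − 8.89²) − 13500·9.81·(−9.53) = 194000 + (-459000) − (-1260000) = 997000 Pa.

997000 Pa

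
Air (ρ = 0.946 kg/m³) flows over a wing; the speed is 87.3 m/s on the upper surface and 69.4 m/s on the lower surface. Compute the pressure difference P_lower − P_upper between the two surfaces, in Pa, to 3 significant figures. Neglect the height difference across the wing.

Bernoulli (same height): P_lower − P_upper = ½ρ(v_upper² − v_lower²).
ΔP = ½·0.946·(87.3² − 69.4²) = 1330 Pa.

ΔP = 1330 Pa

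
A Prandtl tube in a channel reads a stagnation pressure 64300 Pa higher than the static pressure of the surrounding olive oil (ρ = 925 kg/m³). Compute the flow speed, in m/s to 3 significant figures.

The dynamic pressure equals the rise in static pressure at the stagnation point: ΔP = ½ρv².
v = √(2ΔP/ρ) = √(2·64300/925) = 11.8 m/s.

v ≈ 11.8 m/s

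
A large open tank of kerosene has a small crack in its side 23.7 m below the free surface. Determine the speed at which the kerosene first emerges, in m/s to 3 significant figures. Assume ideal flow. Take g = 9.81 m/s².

Torricelli's result v = √(2gh) gives v = √(2·9.81·23.7) = 21.6 m/s.

v ≈ 21.6 m/s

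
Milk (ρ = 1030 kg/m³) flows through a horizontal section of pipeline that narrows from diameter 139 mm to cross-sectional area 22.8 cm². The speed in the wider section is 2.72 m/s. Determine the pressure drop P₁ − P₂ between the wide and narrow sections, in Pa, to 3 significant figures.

ΔP ≈ 165000 Pa

The volume flow rate is constant, so v₂ = (A₁/A₂)v₁ = (152/22.8)·2.72 = 18.1 m/s.
The pipe is horizontal, so Bernoulli reduces to P₁ + ½ρv₁² = P₂ + ½ρv₂².
P₁ − P₂ = ½·1030·(18.1² − 2.72²) = ½·1030·320 = 165000 Pa.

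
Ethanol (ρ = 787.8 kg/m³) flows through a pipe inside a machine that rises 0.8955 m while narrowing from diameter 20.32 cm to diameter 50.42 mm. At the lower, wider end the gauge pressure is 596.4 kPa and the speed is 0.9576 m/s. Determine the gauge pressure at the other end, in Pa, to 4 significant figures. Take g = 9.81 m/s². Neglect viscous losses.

P₂ = 494600 Pa

By continuity, v₂ = v₁·A₁/A₂ = 0.9576·(324.3/19.97) = 15.55 m/s.
Energy conservation along the streamline gives P₂ = P₁ − ½ρ(v₂² − v₁²) − ρg(h₂ − h₁).
P₂ = 596400 + ½·787.8·(0.9576² − 15.55²) − 787.8·9.81·(+0.8955) = 596400 + (-94930) − (6921) = 494600 Pa.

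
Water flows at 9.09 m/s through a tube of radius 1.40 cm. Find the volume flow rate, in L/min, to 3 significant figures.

Q = A·v = 0.000616 m² × 9.09 m/s = 0.00560 m³/s.
Converting: 0.00560 m³/s × 60000 = 336 L/min.

336 L/min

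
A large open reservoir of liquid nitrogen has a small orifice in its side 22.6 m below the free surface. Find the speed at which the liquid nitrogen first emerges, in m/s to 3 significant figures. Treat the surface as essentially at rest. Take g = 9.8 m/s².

The surface is effectively still and both ends are open, so ½v² = gh and v = √(2·9.8·22.6) = 21.0 m/s.

v ≈ 21.0 m/s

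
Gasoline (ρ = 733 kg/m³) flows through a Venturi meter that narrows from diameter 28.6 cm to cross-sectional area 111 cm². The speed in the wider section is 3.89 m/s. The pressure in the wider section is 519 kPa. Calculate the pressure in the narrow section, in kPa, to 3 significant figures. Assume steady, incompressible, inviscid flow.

Mass conservation (A₁v₁ = A₂v₂) gives v₂ = 3.89 × 642/111 = 22.5 m/s.
With no height change, Bernoulli's equation is P₁ + ½ρv₁² = P₂ + ½ρv₂².
P₂ = P₁ − ½ρ(v₂² − v₁²) = 519000 − ½·733·(22.5² − 3.89²) = 519000 − 180000 = 339000 Pa.

339 kPa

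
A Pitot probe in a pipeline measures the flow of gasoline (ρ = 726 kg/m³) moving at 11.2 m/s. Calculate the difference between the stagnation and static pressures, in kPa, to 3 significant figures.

The dynamic pressure equals the rise in static pressure at the stagnation point: ΔP = ½ρv².
ΔP = ½·726·11.2² = 45500 Pa.

ΔP ≈ 45.5 kPa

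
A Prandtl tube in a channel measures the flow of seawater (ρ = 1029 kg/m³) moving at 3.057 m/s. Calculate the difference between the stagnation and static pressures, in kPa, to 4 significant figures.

ΔP = 4.808 kPa

Bernoulli between the free stream and the stagnation point: ½ρv² = P_stag − P_static.
ΔP = ½·1029·3.057² = 4808 Pa.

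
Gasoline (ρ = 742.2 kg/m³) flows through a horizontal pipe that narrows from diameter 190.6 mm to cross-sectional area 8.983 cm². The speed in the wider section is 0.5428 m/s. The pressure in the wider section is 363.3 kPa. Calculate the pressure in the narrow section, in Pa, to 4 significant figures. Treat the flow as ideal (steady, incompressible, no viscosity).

By continuity, v₂ = v₁·A₁/A₂ = 0.5428·(285.3/8.983) = 17.24 m/s.
Along the horizontal streamline, P + ½ρv² is constant.
P₂ = P₁ − ½ρ(v₂² − v₁²) = 363300 − ½·742.2·(17.24² − 0.5428²) = 363300 − 110200 = 253100 Pa.

P₂ = 253100 Pa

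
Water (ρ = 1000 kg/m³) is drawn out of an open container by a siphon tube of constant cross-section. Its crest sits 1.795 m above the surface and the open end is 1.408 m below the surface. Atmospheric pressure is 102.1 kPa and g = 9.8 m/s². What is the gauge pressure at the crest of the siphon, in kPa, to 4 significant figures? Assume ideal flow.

The outlet speed comes from Torricelli: v = √(2g·1.408) = 5.253 m/s.
The bore is uniform, so the speed at the crest is the same v. Bernoulli surface→crest: P_atm = P_top + ½ρv² + ρg·h_top.
P_top = 102100 − ½·1000·5.253² − 1000·9.8·1.795 = 70710 Pa. So P_gauge = P_top − P_atm = -31390 Pa.

P_gauge ≈ -31.39 kPa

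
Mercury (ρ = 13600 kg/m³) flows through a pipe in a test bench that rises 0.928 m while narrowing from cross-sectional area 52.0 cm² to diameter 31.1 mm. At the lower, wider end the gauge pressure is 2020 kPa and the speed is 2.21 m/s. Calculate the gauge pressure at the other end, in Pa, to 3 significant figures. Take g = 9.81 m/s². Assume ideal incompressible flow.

Continuity gives A₁v₁ = A₂v₂, so v₂ = (52.0 cm²)/(7.60 cm²) × 2.21 m/s = 15.1 m/s.
Bernoulli: P₁ + ½ρv₁² + ρg h₁ = P₂ + ½ρv₂² + ρg h₂, so P₂ = P₁ + ½ρ(v₁² − v₂²) − ρg(h₂ − h₁).
P₂ = 2020000 + ½·13600·(2.21² − 15.1²) − 13600·9.81·(+0.928) = 2020000 + (-1520000) − (124000) = 373000 Pa.

P₂ ≈ 373000 Pa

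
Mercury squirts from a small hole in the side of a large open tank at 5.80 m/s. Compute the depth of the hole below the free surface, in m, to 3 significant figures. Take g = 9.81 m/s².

h ≈ 1.71 m

For a small hole in a large open tank, ½v² = gh, giving h = v²/(2g).
h = 5.80²/(2·9.81) = 33.6/19.62 = 1.71 m.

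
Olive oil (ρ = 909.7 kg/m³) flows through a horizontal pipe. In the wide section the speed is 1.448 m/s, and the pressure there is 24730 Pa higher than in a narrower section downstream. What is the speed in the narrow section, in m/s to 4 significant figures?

7.514 m/s

Along the level pipe P + ½ρv² is conserved, hence v₂² = v₁² + 2(P₁ − P₂)/ρ.
v₂ = √(1.448² + 2·24730/909.7) = √(2.097 + 54.37) = 7.514 m/s.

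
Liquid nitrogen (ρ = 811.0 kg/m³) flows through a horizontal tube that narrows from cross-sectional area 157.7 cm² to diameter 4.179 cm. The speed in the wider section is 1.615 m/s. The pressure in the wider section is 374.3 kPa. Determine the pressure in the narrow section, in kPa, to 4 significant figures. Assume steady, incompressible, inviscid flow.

By continuity, v₂ = v₁·A₁/A₂ = 1.615·(157.7/13.72) = 18.57 m/s.
Bernoulli (h₁ = h₂): P₁ − P₂ = ½ρ(v₂² − v₁²).
P₂ = P₁ − ½ρ(v₂² − v₁²) = 374300 − ½·811.0·(18.57² − 1.615²) = 374300 − 138700 = 235600 Pa.

235.6 kPa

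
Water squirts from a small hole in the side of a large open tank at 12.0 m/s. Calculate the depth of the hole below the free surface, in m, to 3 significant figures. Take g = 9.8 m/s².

h ≈ 7.35 m

Torricelli: v = √(2gh), so h = v²/(2g).
h = 12.0²/(2·9.8) = 144/19.60 = 7.35 m.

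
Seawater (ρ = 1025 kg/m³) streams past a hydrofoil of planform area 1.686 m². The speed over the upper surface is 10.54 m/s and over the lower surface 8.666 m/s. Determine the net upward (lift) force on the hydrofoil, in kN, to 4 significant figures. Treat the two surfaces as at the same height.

With equal heights on the two surfaces, Bernoulli gives P_lower − P_upper = ½ρ(v_upper² − v_lower²).
ΔP = ½·1025·(10.54² − 8.666²) = 18450 Pa.
Lift = ΔP · A = 18450 × 1.686 = 31100 N.

F ≈ 31.10 kN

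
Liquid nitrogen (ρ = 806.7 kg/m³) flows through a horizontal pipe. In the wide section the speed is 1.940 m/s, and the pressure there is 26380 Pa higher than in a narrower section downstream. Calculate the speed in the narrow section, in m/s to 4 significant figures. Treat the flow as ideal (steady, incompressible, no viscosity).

With h₁ = h₂, rearranging Bernoulli gives v₂ = √(v₁² + 2ΔP/ρ).
v₂ = √(1.940² + 2·26380/806.7) = √(3.764 + 65.40) = 8.317 m/s.

v₂ ≈ 8.317 m/s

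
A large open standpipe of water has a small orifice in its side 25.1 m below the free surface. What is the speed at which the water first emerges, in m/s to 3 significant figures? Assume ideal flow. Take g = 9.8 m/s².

22.2 m/s

With the surface at rest and both surface and jet at atmospheric pressure, Bernoulli gives ρg h = ½ρv², so v = √(2gh) = √(2·9.8·25.1) = 22.2 m/s.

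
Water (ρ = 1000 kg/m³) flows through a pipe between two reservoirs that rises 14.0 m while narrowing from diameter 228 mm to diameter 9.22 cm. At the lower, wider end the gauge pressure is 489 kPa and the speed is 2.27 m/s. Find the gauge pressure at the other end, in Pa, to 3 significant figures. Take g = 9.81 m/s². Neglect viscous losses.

P₂ = 258000 Pa

The volume flow rate is constant, so v₂ = (A₁/A₂)v₁ = (408/66.8)·2.27 = 13.9 m/s.
Energy conservation along the streamline gives P₂ = P₁ − ½ρ(v₂² − v₁²) − ρg(h₂ − h₁).
P₂ = 489000 + ½·1000·(2.27² − 13.9²) − 1000·9.81·(+14.0) = 489000 + (-93800) − (137000) = 258000 Pa.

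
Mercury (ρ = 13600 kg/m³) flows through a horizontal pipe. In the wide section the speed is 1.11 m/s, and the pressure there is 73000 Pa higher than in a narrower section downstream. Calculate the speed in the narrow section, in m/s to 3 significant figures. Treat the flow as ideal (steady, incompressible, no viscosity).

Along the level pipe P + ½ρv² is conserved, hence v₂² = v₁² + 2(P₁ − P₂)/ρ.
v₂ = √(1.11² + 2·73000/13600) = √(1.23 + 10.7) = 3.46 m/s.

v₂ ≈ 3.46 m/s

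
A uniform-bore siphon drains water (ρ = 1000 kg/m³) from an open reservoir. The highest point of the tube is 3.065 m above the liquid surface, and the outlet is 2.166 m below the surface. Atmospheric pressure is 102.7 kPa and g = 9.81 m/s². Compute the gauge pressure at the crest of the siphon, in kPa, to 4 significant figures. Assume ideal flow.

P_gauge = -51.32 kPa

Bernoulli surface→outlet gives ½v² = g·h_out, so v = √(2·9.81·2.166) = 6.519 m/s.
Continuity keeps v the same throughout the tube; from surface to crest, P_atm + 0 = P_top + ½ρv² + ρg·h_top.
P_top = 102700 − ½·1000·6.519² − 1000·9.81·3.065 = 51380 Pa. So P_gauge = P_top − P_atm = -51320 Pa.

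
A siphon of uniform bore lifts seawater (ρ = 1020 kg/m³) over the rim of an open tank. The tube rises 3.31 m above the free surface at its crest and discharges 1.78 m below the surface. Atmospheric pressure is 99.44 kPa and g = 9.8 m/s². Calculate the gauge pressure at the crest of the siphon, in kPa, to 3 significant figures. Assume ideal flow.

The outlet speed comes from Torricelli: v = √(2g·1.78) = 5.91 m/s.
Continuity keeps v the same throughout the tube; from surface to crest, P_atm + 0 = P_top + ½ρv² + ρg·h_top.
P_top = 99440 − ½·1020·5.91² − 1020·9.8·3.31 = 48600 Pa. So P_gauge = P_top − P_atm = -50900 Pa.

-50.9 kPa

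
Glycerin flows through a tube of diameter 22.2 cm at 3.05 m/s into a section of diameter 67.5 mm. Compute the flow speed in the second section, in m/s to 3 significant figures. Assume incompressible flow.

Mass conservation (A₁v₁ = A₂v₂) gives v₂ = 3.05 × 387/35.8 = 33.0 m/s.

v₂ ≈ 33.0 m/s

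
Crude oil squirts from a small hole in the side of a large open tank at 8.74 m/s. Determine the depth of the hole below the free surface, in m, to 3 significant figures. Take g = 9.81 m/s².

For a small hole in a large open tank, ½v² = gh, giving h = v²/(2g).
h = 8.74²/(2·9.81) = 76.4/19.62 = 3.89 m.

h ≈ 3.89 m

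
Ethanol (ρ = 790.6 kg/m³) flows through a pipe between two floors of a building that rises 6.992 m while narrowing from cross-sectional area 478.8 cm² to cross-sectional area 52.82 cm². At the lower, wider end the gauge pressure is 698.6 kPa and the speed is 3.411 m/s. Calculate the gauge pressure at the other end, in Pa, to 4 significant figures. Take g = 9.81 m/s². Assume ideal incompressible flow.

271000 Pa

Mass conservation (A₁v₁ = A₂v₂) gives v₂ = 3.411 × 478.8/52.82 = 30.92 m/s.
Energy conservation along the streamline gives P₂ = P₁ − ½ρ(v₂² − v₁²) − ρg(h₂ − h₁).
P₂ = 698600 + ½·790.6·(3.411² − 30.92²) − 790.6·9.81·(+6.992) = 698600 + (-373300) − (54230) = 271000 Pa.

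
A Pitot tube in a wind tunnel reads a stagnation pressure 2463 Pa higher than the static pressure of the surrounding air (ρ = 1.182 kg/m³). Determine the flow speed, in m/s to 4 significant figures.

64.56 m/s

At the stagnation point the flow is brought to rest, so Bernoulli gives P_stag − P_static = ½ρv².
v = √(2ΔP/ρ) = √(2·2463/1.182) = 64.56 m/s.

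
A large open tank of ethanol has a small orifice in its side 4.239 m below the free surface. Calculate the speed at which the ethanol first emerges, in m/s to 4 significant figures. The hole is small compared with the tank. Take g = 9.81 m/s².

The surface is effectively still and both ends are open, so ½v² = gh and v = √(2·9.81·4.239) = 9.120 m/s.

v ≈ 9.120 m/s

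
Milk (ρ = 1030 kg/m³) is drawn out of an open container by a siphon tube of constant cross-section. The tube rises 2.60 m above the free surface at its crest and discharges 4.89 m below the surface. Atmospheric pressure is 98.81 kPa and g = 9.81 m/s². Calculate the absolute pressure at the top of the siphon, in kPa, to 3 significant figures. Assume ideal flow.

P_top = 23.1 kPa

From the surface to the outlet (both open to atmosphere, surface at rest): v = √(2g·h_out) = √(2·9.81·4.89) = 9.79 m/s.
The bore is uniform, so the speed at the crest is the same v. Bernoulli surface→crest: P_atm = P_top + ½ρv² + ρg·h_top.
P_top = 98810 − ½·1030·9.79² − 1030·9.81·2.60 = 23100 Pa.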